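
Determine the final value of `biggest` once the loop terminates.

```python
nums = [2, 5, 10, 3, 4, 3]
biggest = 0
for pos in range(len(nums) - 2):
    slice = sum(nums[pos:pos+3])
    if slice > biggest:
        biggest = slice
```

Let's trace through this code step by step.

Initialize: nums = [2, 5, 10, 3, 4, 3]
Initialize: biggest = 0
Entering loop: for pos in range(len(nums) - 2):
After iteration 1: pos = 0, biggest = 17, slice = 17
After iteration 2: pos = 1, biggest = 18, slice = 18
After iteration 3: pos = 2, biggest = 18, slice = 17
After iteration 4: pos = 3, biggest = 18, slice = 10
Loop ends.

Final answer: 18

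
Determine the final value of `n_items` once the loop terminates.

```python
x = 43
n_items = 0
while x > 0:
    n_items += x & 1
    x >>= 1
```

Let's trace through this code step by step.

Initialize: x = 43
Initialize: n_items = 0
Entering loop: while x > 0:
After iteration 1: x = 21, n_items = 1
After iteration 2: x = 10, n_items = 2
After iteration 3: x = 5, n_items = 2
After iteration 4: x = 2, n_items = 3
After iteration 5: x = 1, n_items = 3
After iteration 6: x = 0, n_items = 4
Loop ends.

Final answer: 4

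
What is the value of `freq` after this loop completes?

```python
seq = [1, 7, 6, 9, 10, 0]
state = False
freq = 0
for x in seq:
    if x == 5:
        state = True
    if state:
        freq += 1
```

Let's trace through this code step by step.

Initialize: seq = [1, 7, 6, 9, 10, 0]
Initialize: state = False
Initialize: freq = 0
Entering loop: for x in seq:
After iteration 1: x = 1, freq = 0
After iteration 2: x = 7, freq = 0
After iteration 3: x = 6, freq = 0
After iteration 4: x = 9, freq = 0
After iteration 5: x = 10, freq = 0
After iteration 6: x = 0, freq = 0
Loop ends.

Final answer: 0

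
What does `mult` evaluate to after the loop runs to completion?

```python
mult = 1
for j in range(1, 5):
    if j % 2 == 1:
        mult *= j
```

Let's trace through this code step by step.

Initialize: mult = 1
Entering loop: for j in range(1, 5):
After iteration 1: j = 1, mult = 1
After iteration 2: j = 2, mult = 1
After iteration 3: j = 3, mult = 3
After iteration 4: j = 4, mult = 3
Loop ends.

Final answer: 3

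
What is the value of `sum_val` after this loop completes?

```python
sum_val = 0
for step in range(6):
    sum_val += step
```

Let's trace through this code step by step.

Initialize: sum_val = 0
Entering loop: for step in range(6):
After iteration 1: step = 0, sum_val = 0
After iteration 2: step = 1, sum_val = 1
After iteration 3: step = 2, sum_val = 3
After iteration 4: step = 3, sum_val = 6
After iteration 5: step = 4, sum_val = 10
After iteration 6: step = 5, sum_val = 15
Loop ends.

Final answer: 15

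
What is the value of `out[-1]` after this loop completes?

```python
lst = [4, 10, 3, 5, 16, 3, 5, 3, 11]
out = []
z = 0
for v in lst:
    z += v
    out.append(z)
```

Let's trace through this code step by step.

Initialize: lst = [4, 10, 3, 5, 16, 3, 5, 3, 11]
Initialize: out = []
Initialize: z = 0
Entering loop: for v in lst:
After iteration 1: v = 4, out = [4], z = 4
After iteration 2: v = 10, out = [4, 14], z = 14
After iteration 3: v = 3, out = [4, 14, 17], z = 17
After iteration 4: v = 5, out = [4, 14, 17, 22], z = 22
After iteration 5: v = 16, out = [4, 14, 17, 22, 38], z = 38
After iteration 6: v = 3, out = [4, 14, 17, 22, 38, 41], z = 41
After iteration 7: v = 5, out = [4, 14, 17, 22, 38, 41, 46], z = 46
After iteration 8: v = 3, out = [4, 14, 17, 22, 38, 41, 46, 49], z = 49
After iteration 9: v = 11, out = [4, 14, 17, 22, 38, 41, 46, 49, 60], z = 60
Loop ends.
out[-1] = 60

Final answer: 60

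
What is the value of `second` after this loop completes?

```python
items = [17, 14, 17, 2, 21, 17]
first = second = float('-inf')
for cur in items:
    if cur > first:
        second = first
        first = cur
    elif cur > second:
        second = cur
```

Let's trace through this code step by step.

Initialize: items = [17, 14, 17, 2, 21, 17]
Initialize: first = -inf
Initialize: second = -inf
Entering loop: for cur in items:
After iteration 1: cur = 17, first = 17, second = -inf
After iteration 2: cur = 14, first = 17, second = 14
After iteration 3: cur = 17, first = 17, second = 17
After iteration 4: cur = 2, first = 17, second = 17
After iteration 5: cur = 21, first = 21, second = 17
After iteration 6: cur = 17, first = 21, second = 17
Loop ends.

Final answer: 17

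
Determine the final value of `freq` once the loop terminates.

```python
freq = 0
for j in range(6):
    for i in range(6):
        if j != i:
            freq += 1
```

Let's trace through this code step by step.

Initialize: freq = 0
Entering loop: for j in range(6):
After iteration 1: j = 0, freq = 5
After iteration 2: j = 1, freq = 10
After iteration 3: j = 2, freq = 15
After iteration 4: j = 3, freq = 20
After iteration 5: j = 4, freq = 25
After iteration 6: j = 5, freq = 30
Loop ends.

Final answer: 30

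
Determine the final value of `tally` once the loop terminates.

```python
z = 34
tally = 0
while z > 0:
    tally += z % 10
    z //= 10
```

Let's trace through this code step by step.

Initialize: z = 34
Initialize: tally = 0
Entering loop: while z > 0:
After iteration 1: z = 3, tally = 4
After iteration 2: z = 0, tally = 7
Loop ends.

Final answer: 7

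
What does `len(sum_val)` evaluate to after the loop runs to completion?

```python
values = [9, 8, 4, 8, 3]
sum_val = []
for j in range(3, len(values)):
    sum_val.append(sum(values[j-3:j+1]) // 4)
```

Let's trace through this code step by step.

Initialize: values = [9, 8, 4, 8, 3]
Initialize: sum_val = []
Entering loop: for j in range(3, len(values)):
After iteration 1: j = 3, sum_val = [7]
After iteration 2: j = 4, sum_val = [7, 5]
Loop ends.
len(sum_val) = 2

Final answer: 2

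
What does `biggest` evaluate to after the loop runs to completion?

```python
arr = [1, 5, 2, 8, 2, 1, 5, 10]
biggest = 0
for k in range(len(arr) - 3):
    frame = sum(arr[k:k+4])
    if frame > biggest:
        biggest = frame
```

Let's trace through this code step by step.

Initialize: arr = [1, 5, 2, 8, 2, 1, 5, 10]
Initialize: biggest = 0
Entering loop: for k in range(len(arr) - 3):
After iteration 1: k = 0, biggest = 16, frame = 16
After iteration 2: k = 1, biggest = 17, frame = 17
After iteration 3: k = 2, biggest = 17, frame = 13
After iteration 4: k = 3, biggest = 17, frame = 16
After iteration 5: k = 4, biggest = 18, frame = 18
Loop ends.

Final answer: 18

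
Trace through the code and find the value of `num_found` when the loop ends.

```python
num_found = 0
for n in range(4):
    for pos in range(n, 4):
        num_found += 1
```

Let's trace through this code step by step.

Initialize: num_found = 0
Entering loop: for n in range(4):
After iteration 1: n = 0, num_found = 4
After iteration 2: n = 1, num_found = 7
After iteration 3: n = 2, num_found = 9
After iteration 4: n = 3, num_found = 10
Loop ends.

Final answer: 10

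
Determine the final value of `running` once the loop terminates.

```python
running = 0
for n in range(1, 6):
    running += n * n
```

Let's trace through this code step by step.

Initialize: running = 0
Entering loop: for n in range(1, 6):
After iteration 1: n = 1, running = 1
After iteration 2: n = 2, running = 5
After iteration 3: n = 3, running = 14
After iteration 4: n = 4, running = 30
After iteration 5: n = 5, running = 55
Loop ends.

Final answer: 55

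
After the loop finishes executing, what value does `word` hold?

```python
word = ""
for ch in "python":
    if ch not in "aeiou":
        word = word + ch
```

Let's trace through this code step by step.

Initialize: word = ''
Entering loop: for ch in "python":
After iteration 1: ch = 'p', word = 'p'
After iteration 2: ch = 'y', word = 'py'
After iteration 3: ch = 't', word = 'pyt'
After iteration 4: ch = 'h', word = 'pyth'
After iteration 5: ch = 'o', word = 'pyth'
After iteration 6: ch = 'n', word = 'pythn'
Loop ends.

Final answer: 'pythn'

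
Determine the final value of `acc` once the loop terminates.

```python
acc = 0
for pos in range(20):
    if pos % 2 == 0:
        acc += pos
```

Let's trace through this code step by step.

Initialize: acc = 0
Entering loop: for pos in range(20):
After iteration 1: pos = 0, acc = 0
After iteration 2: pos = 1, acc = 0
After iteration 3: pos = 2, acc = 2
After iteration 4: pos = 3, acc = 2
After iteration 5: pos = 4, acc = 6
After iteration 6: pos = 5, acc = 6
After iteration 7: pos = 6, acc = 12
After iteration 8: pos = 7, acc = 12
After iteration 9: pos = 8, acc = 20
After iteration 10: pos = 9, acc = 20
After iteration 11: pos = 10, acc = 30
After iteration 12: pos = 11, acc = 30
After iteration 13: pos = 12, acc = 42
After iteration 14: pos = 13, acc = 42
After iteration 15: pos = 14, acc = 56
After iteration 16: pos = 15, acc = 56
After iteration 17: pos = 16, acc = 72
After iteration 18: pos = 17, acc = 72
After iteration 19: pos = 18, acc = 90
After iteration 20: pos = 19, acc = 90
Loop ends.

Final answer: 90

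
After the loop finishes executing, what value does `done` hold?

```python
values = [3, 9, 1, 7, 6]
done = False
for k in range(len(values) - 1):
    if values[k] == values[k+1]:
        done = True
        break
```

Let's trace through this code step by step.

Initialize: values = [3, 9, 1, 7, 6]
Initialize: done = False
Entering loop: for k in range(len(values) - 1):
After iteration 1: k = 0, done = False
After iteration 2: k = 1, done = False
After iteration 3: k = 2, done = False
After iteration 4: k = 3, done = False
Loop ends.

Final answer: False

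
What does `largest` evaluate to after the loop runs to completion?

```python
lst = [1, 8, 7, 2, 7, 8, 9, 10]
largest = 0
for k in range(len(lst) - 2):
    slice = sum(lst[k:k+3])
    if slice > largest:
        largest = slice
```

Let's trace through this code step by step.

Initialize: lst = [1, 8, 7, 2, 7, 8, 9, 10]
Initialize: largest = 0
Entering loop: for k in range(len(lst) - 2):
After iteration 1: k = 0, largest = 16, slice = 16
After iteration 2: k = 1, largest = 17, slice = 17
After iteration 3: k = 2, largest = 17, slice = 16
After iteration 4: k = 3, largest = 17, slice = 17
After iteration 5: k = 4, largest = 24, slice = 24
After iteration 6: k = 5, largest = 27, slice = 27
Loop ends.

Final answer: 27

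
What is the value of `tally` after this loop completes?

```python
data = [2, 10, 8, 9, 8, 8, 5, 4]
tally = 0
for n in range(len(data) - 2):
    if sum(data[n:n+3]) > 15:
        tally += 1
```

Let's trace through this code step by step.

Initialize: data = [2, 10, 8, 9, 8, 8, 5, 4]
Initialize: tally = 0
Entering loop: for n in range(len(data) - 2):
After iteration 1: n = 0, tally = 1
After iteration 2: n = 1, tally = 2
After iteration 3: n = 2, tally = 3
After iteration 4: n = 3, tally = 4
After iteration 5: n = 4, tally = 5
After iteration 6: n = 5, tally = 6
Loop ends.

Final answer: 6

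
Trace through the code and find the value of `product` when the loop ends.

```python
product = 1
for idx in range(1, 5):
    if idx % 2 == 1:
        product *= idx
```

Let's trace through this code step by step.

Initialize: product = 1
Entering loop: for idx in range(1, 5):
After iteration 1: idx = 1, product = 1
After iteration 2: idx = 2, product = 1
After iteration 3: idx = 3, product = 3
After iteration 4: idx = 4, product = 3
Loop ends.

Final answer: 3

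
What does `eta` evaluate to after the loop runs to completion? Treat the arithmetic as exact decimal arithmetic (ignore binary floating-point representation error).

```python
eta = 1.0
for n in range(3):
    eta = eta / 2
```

Let's trace through this code step by step.

Initialize: eta = 1.0
Entering loop: for n in range(3):
After iteration 1: n = 0, eta = 0.5
After iteration 2: n = 1, eta = 0.25
After iteration 3: n = 2, eta = 0.125
Loop ends.

Final answer: 0.125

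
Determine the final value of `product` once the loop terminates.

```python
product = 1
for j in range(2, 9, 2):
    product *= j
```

Let's trace through this code step by step.

Initialize: product = 1
Entering loop: for j in range(2, 9, 2):
After iteration 1: j = 2, product = 2
After iteration 2: j = 4, product = 8
After iteration 3: j = 6, product = 48
After iteration 4: j = 8, product = 384
Loop ends.

Final answer: 384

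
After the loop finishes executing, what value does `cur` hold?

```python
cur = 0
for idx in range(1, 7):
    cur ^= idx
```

Let's trace through this code step by step.

Initialize: cur = 0
Entering loop: for idx in range(1, 7):
After iteration 1: idx = 1, cur = 1
After iteration 2: idx = 2, cur = 3
After iteration 3: idx = 3, cur = 0
After iteration 4: idx = 4, cur = 4
After iteration 5: idx = 5, cur = 1
After iteration 6: idx = 6, cur = 7
Loop ends.

Final answer: 7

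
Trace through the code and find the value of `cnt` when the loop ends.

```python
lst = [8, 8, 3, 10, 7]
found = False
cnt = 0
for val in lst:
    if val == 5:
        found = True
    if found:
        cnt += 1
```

Let's trace through this code step by step.

Initialize: lst = [8, 8, 3, 10, 7]
Initialize: found = False
Initialize: cnt = 0
Entering loop: for val in lst:
After iteration 1: val = 8, cnt = 0
After iteration 2: val = 8, cnt = 0
After iteration 3: val = 3, cnt = 0
After iteration 4: val = 10, cnt = 0
After iteration 5: val = 7, cnt = 0
Loop ends.

Final answer: 0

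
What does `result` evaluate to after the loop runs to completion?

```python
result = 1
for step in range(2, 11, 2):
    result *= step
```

Let's trace through this code step by step.

Initialize: result = 1
Entering loop: for step in range(2, 11, 2):
After iteration 1: step = 2, result = 2
After iteration 2: step = 4, result = 8
After iteration 3: step = 6, result = 48
After iteration 4: step = 8, result = 384
After iteration 5: step = 10, result = 3840
Loop ends.

Final answer: 3840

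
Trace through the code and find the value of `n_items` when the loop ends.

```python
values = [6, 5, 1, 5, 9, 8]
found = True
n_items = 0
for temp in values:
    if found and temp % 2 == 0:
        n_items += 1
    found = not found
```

Let's trace through this code step by step.

Initialize: values = [6, 5, 1, 5, 9, 8]
Initialize: found = True
Initialize: n_items = 0
Entering loop: for temp in values:
After iteration 1: temp = 6, found = False, n_items = 1
After iteration 2: temp = 5, found = True, n_items = 1
After iteration 3: temp = 1, found = False, n_items = 1
After iteration 4: temp = 5, found = True, n_items = 1
After iteration 5: temp = 9, found = False, n_items = 1
After iteration 6: temp = 8, found = True, n_items = 1
Loop ends.

Final answer: 1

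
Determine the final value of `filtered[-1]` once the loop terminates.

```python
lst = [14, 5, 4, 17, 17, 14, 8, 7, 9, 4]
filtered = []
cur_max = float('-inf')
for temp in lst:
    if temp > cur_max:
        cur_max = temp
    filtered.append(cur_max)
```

Let's trace through this code step by step.

Initialize: lst = [14, 5, 4, 17, 17, 14, 8, 7, 9, 4]
Initialize: filtered = []
Initialize: cur_max = -inf
Entering loop: for temp in lst:
After iteration 1: temp = 14, filtered = [14], cur_max = 14
After iteration 2: temp = 5, filtered = [14, 14], cur_max = 14
After iteration 3: temp = 4, filtered = [14, 14, 14], cur_max = 14
After iteration 4: temp = 17, filtered = [14, 14, 14, 17], cur_max = 17
After iteration 5: temp = 17, filtered = [14, 14, 14, 17, 17], cur_max = 17
After iteration 6: temp = 14, filtered = [14, 14, 14, 17, 17, 17], cur_max = 17
After iteration 7: temp = 8, filtered = [14, 14, 14, 17, 17, 17, 17], cur_max = 17
After iteration 8: temp = 7, filtered = [14, 14, 14, 17, 17, 17, 17, 17], cur_max = 17
After iteration 9: temp = 9, filtered = [14, 14, 14, 17, 17, 17, 17, 17, 17], cur_max = 17
After iteration 10: temp = 4, filtered = [14, 14, 14, 17, 17, 17, 17, 17, 17, 17], cur_max = 17
Loop ends.
filtered[-1] = 17

Final answer: 17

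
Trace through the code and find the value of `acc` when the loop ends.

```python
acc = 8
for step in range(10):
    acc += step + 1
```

Let's trace through this code step by step.

Initialize: acc = 8
Entering loop: for step in range(10):
After iteration 1: step = 0, acc = 9
After iteration 2: step = 1, acc = 11
After iteration 3: step = 2, acc = 14
After iteration 4: step = 3, acc = 18
After iteration 5: step = 4, acc = 23
After iteration 6: step = 5, acc = 29
After iteration 7: step = 6, acc = 36
After iteration 8: step = 7, acc = 44
After iteration 9: step = 8, acc = 53
After iteration 10: step = 9, acc = 63
Loop ends.

Final answer: 63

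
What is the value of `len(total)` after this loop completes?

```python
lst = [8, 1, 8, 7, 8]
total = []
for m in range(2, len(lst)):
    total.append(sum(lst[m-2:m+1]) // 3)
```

Let's trace through this code step by step.

Initialize: lst = [8, 1, 8, 7, 8]
Initialize: total = []
Entering loop: for m in range(2, len(lst)):
After iteration 1: m = 2, total = [5]
After iteration 2: m = 3, total = [5, 5]
After iteration 3: m = 4, total = [5, 5, 7]
Loop ends.
len(total) = 3

Final answer: 3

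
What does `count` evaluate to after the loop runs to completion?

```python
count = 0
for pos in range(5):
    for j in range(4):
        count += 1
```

Let's trace through this code step by step.

Initialize: count = 0
Entering loop: for pos in range(5):
After iteration 1: pos = 0, count = 4
After iteration 2: pos = 1, count = 8
After iteration 3: pos = 2, count = 12
After iteration 4: pos = 3, count = 16
After iteration 5: pos = 4, count = 20
Loop ends.

Final answer: 20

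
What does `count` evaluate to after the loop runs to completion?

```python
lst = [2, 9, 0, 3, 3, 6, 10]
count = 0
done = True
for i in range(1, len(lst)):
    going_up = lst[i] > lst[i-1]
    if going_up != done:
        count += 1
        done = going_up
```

Let's trace through this code step by step.

Initialize: lst = [2, 9, 0, 3, 3, 6, 10]
Initialize: count = 0
Initialize: done = True
Entering loop: for i in range(1, len(lst)):
After iteration 1: i = 1, count = 0, done = True, going_up = True
After iteration 2: i = 2, count = 1, done = False, going_up = False
After iteration 3: i = 3, count = 2, done = True, going_up = True
After iteration 4: i = 4, count = 3, done = False, going_up = False
After iteration 5: i = 5, count = 4, done = True, going_up = True
After iteration 6: i = 6, count = 4, done = True, going_up = True
Loop ends.

Final answer: 4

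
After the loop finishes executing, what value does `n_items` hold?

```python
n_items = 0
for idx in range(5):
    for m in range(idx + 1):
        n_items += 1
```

Let's trace through this code step by step.

Initialize: n_items = 0
Entering loop: for idx in range(5):
After iteration 1: idx = 0, n_items = 1, m = 0
After iteration 2: idx = 1, n_items = 3, m = 1
After iteration 3: idx = 2, n_items = 6, m = 2
After iteration 4: idx = 3, n_items = 10, m = 3
After iteration 5: idx = 4, n_items = 15, m = 4
Loop ends.

Final answer: 15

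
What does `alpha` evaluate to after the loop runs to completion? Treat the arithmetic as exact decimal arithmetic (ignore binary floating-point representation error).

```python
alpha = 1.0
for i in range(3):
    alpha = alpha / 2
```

Let's trace through this code step by step.

Initialize: alpha = 1.0
Entering loop: for i in range(3):
After iteration 1: i = 0, alpha = 0.5
After iteration 2: i = 1, alpha = 0.25
After iteration 3: i = 2, alpha = 0.125
Loop ends.

Final answer: 0.125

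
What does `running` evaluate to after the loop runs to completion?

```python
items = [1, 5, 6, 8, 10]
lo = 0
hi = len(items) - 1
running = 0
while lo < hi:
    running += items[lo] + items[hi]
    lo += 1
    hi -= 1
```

Let's trace through this code step by step.

Initialize: items = [1, 5, 6, 8, 10]
Initialize: lo = 0
Initialize: hi = 4
Initialize: running = 0
Entering loop: while lo < hi:
After iteration 1: lo = 1, hi = 3, running = 11
After iteration 2: lo = 2, hi = 2, running = 24
Loop ends.

Final answer: 24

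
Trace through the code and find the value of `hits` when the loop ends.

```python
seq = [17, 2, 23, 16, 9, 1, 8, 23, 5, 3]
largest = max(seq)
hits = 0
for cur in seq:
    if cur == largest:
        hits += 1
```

Let's trace through this code step by step.

Initialize: seq = [17, 2, 23, 16, 9, 1, 8, 23, 5, 3]
Initialize: largest = 23
Initialize: hits = 0
Entering loop: for cur in seq:
After iteration 1: cur = 17, hits = 0
After iteration 2: cur = 2, hits = 0
After iteration 3: cur = 23, hits = 1
After iteration 4: cur = 16, hits = 1
After iteration 5: cur = 9, hits = 1
After iteration 6: cur = 1, hits = 1
After iteration 7: cur = 8, hits = 1
After iteration 8: cur = 23, hits = 2
After iteration 9: cur = 5, hits = 2
After iteration 10: cur = 3, hits = 2
Loop ends.

Final answer: 2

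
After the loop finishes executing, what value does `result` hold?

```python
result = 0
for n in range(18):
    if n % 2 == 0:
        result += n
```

Let's trace through this code step by step.

Initialize: result = 0
Entering loop: for n in range(18):
After iteration 1: n = 0, result = 0
After iteration 2: n = 1, result = 0
After iteration 3: n = 2, result = 2
After iteration 4: n = 3, result = 2
After iteration 5: n = 4, result = 6
After iteration 6: n = 5, result = 6
After iteration 7: n = 6, result = 12
After iteration 8: n = 7, result = 12
After iteration 9: n = 8, result = 20
After iteration 10: n = 9, result = 20
After iteration 11: n = 10, result = 30
After iteration 12: n = 11, result = 30
After iteration 13: n = 12, result = 42
After iteration 14: n = 13, result = 42
After iteration 15: n = 14, result = 56
After iteration 16: n = 15, result = 56
After iteration 17: n = 16, result = 72
After iteration 18: n = 17, result = 72
Loop ends.

Final answer: 72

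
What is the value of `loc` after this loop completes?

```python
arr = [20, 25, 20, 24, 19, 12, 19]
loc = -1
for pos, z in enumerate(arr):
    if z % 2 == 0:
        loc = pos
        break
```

Let's trace through this code step by step.

Initialize: arr = [20, 25, 20, 24, 19, 12, 19]
Initialize: loc = -1
Entering loop: for pos, z in enumerate(arr):
After iteration 1: pos = 0, z = 20, loc = 0
Loop ends.

Final answer: 0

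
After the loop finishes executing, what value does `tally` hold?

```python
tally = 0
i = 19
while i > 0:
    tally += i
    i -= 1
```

Let's trace through this code step by step.

Initialize: tally = 0
Initialize: i = 19
Entering loop: while i > 0:
After iteration 1: tally = 19, i = 18
After iteration 2: tally = 37, i = 17
After iteration 3: tally = 54, i = 16
After iteration 4: tally = 70, i = 15
After iteration 5: tally = 85, i = 14
After iteration 6: tally = 99, i = 13
After iteration 7: tally = 112, i = 12
After iteration 8: tally = 124, i = 11
After iteration 9: tally = 135, i = 10
After iteration 10: tally = 145, i = 9
After iteration 11: tally = 154, i = 8
After iteration 12: tally = 162, i = 7
After iteration 13: tally = 169, i = 6
After iteration 14: tally = 175, i = 5
After iteration 15: tally = 180, i = 4
After iteration 16: tally = 184, i = 3
After iteration 17: tally = 187, i = 2
After iteration 18: tally = 189, i = 1
After iteration 19: tally = 190, i = 0
Loop ends.

Final answer: 190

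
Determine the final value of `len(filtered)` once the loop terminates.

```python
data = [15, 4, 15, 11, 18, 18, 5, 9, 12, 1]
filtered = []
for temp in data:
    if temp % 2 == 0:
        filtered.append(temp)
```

Let's trace through this code step by step.

Initialize: data = [15, 4, 15, 11, 18, 18, 5, 9, 12, 1]
Initialize: filtered = []
Entering loop: for temp in data:
After iteration 1: temp = 15, filtered = []
After iteration 2: temp = 4, filtered = [4]
After iteration 3: temp = 15, filtered = [4]
After iteration 4: temp = 11, filtered = [4]
After iteration 5: temp = 18, filtered = [4, 18]
After iteration 6: temp = 18, filtered = [4, 18, 18]
After iteration 7: temp = 5, filtered = [4, 18, 18]
After iteration 8: temp = 9, filtered = [4, 18, 18]
After iteration 9: temp = 12, filtered = [4, 18, 18, 12]
After iteration 10: temp = 1, filtered = [4, 18, 18, 12]
Loop ends.
len(filtered) = 4

Final answer: 4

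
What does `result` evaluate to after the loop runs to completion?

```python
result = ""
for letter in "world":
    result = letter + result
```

Let's trace through this code step by step.

Initialize: result = ''
Entering loop: for letter in "world":
After iteration 1: letter = 'w', result = 'w'
After iteration 2: letter = 'o', result = 'ow'
After iteration 3: letter = 'r', result = 'row'
After iteration 4: letter = 'l', result = 'lrow'
After iteration 5: letter = 'd', result = 'dlrow'
Loop ends.

Final answer: 'dlrow'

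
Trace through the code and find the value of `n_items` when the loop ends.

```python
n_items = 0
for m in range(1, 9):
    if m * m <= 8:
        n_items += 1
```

Let's trace through this code step by step.

Initialize: n_items = 0
Entering loop: for m in range(1, 9):
After iteration 1: m = 1, n_items = 1
After iteration 2: m = 2, n_items = 2
After iteration 3: m = 3, n_items = 2
After iteration 4: m = 4, n_items = 2
After iteration 5: m = 5, n_items = 2
After iteration 6: m = 6, n_items = 2
After iteration 7: m = 7, n_items = 2
After iteration 8: m = 8, n_items = 2
Loop ends.

Final answer: 2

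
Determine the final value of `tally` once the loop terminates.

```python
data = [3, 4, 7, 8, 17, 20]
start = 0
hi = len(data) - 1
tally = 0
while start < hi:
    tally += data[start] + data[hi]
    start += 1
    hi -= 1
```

Let's trace through this code step by step.

Initialize: data = [3, 4, 7, 8, 17, 20]
Initialize: start = 0
Initialize: hi = 5
Initialize: tally = 0
Entering loop: while start < hi:
After iteration 1: start = 1, hi = 4, tally = 23
After iteration 2: start = 2, hi = 3, tally = 44
After iteration 3: start = 3, hi = 2, tally = 59
Loop ends.

Final answer: 59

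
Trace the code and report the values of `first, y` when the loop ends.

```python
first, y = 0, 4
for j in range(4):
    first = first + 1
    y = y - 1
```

Let's trace through this code step by step.

Initialize: first = 0
Initialize: y = 4
Entering loop: for j in range(4):
After iteration 1: j = 0, first = 1, y = 3
After iteration 2: j = 1, first = 2, y = 2
After iteration 3: j = 2, first = 3, y = 1
After iteration 4: j = 3, first = 4, y = 0
Loop ends.

Final answer: 4, 0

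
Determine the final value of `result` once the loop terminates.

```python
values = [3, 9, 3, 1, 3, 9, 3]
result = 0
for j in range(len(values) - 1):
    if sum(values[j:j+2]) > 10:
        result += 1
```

Let's trace through this code step by step.

Initialize: values = [3, 9, 3, 1, 3, 9, 3]
Initialize: result = 0
Entering loop: for j in range(len(values) - 1):
After iteration 1: j = 0, result = 1
After iteration 2: j = 1, result = 2
After iteration 3: j = 2, result = 2
After iteration 4: j = 3, result = 2
After iteration 5: j = 4, result = 3
After iteration 6: j = 5, result = 4
Loop ends.

Final answer: 4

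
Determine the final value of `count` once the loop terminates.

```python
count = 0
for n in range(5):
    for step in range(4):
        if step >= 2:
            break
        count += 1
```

Let's trace through this code step by step.

Initialize: count = 0
Entering loop: for n in range(5):
After iteration 1: n = 0, count = 2
After iteration 2: n = 1, count = 4
After iteration 3: n = 2, count = 6
After iteration 4: n = 3, count = 8
After iteration 5: n = 4, count = 10
Loop ends.

Final answer: 10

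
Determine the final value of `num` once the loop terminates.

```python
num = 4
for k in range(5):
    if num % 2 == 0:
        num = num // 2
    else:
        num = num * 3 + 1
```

Let's trace through this code step by step.

Initialize: num = 4
Entering loop: for k in range(5):
After iteration 1: k = 0, num = 2
After iteration 2: k = 1, num = 1
After iteration 3: k = 2, num = 4
After iteration 4: k = 3, num = 2
After iteration 5: k = 4, num = 1
Loop ends.

Final answer: 1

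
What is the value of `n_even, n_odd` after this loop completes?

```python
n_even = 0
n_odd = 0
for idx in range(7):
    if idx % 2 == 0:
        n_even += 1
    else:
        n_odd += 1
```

Let's trace through this code step by step.

Initialize: n_even = 0
Initialize: n_odd = 0
Entering loop: for idx in range(7):
After iteration 1: idx = 0, n_even = 1, n_odd = 0
After iteration 2: idx = 1, n_even = 1, n_odd = 1
After iteration 3: idx = 2, n_even = 2, n_odd = 1
After iteration 4: idx = 3, n_even = 2, n_odd = 2
After iteration 5: idx = 4, n_even = 3, n_odd = 2
After iteration 6: idx = 5, n_even = 3, n_odd = 3
After iteration 7: idx = 6, n_even = 4, n_odd = 3
Loop ends.

Final answer: 4, 3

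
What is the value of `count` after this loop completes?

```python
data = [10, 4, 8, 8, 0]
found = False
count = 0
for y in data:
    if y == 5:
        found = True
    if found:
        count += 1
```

Let's trace through this code step by step.

Initialize: data = [10, 4, 8, 8, 0]
Initialize: found = False
Initialize: count = 0
Entering loop: for y in data:
After iteration 1: y = 10, count = 0
After iteration 2: y = 4, count = 0
After iteration 3: y = 8, count = 0
After iteration 4: y = 8, count = 0
After iteration 5: y = 0, count = 0
Loop ends.

Final answer: 0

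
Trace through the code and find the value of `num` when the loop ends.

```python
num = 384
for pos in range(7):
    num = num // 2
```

Let's trace through this code step by step.

Initialize: num = 384
Entering loop: for pos in range(7):
After iteration 1: pos = 0, num = 192
After iteration 2: pos = 1, num = 96
After iteration 3: pos = 2, num = 48
After iteration 4: pos = 3, num = 24
After iteration 5: pos = 4, num = 12
After iteration 6: pos = 5, num = 6
After iteration 7: pos = 6, num = 3
Loop ends.

Final answer: 3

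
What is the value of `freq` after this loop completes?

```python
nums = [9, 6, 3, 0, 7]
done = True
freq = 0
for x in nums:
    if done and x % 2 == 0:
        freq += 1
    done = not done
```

Let's trace through this code step by step.

Initialize: nums = [9, 6, 3, 0, 7]
Initialize: done = True
Initialize: freq = 0
Entering loop: for x in nums:
After iteration 1: x = 9, done = False, freq = 0
After iteration 2: x = 6, done = True, freq = 0
After iteration 3: x = 3, done = False, freq = 0
After iteration 4: x = 0, done = True, freq = 0
After iteration 5: x = 7, done = False, freq = 0
Loop ends.

Final answer: 0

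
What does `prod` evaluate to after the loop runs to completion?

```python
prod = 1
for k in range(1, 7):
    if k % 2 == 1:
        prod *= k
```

Let's trace through this code step by step.

Initialize: prod = 1
Entering loop: for k in range(1, 7):
After iteration 1: k = 1, prod = 1
After iteration 2: k = 2, prod = 1
After iteration 3: k = 3, prod = 3
After iteration 4: k = 4, prod = 3
After iteration 5: k = 5, prod = 15
After iteration 6: k = 6, prod = 15
Loop ends.

Final answer: 15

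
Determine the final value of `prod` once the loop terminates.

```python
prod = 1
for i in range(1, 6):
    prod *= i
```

Let's trace through this code step by step.

Initialize: prod = 1
Entering loop: for i in range(1, 6):
After iteration 1: i = 1, prod = 1
After iteration 2: i = 2, prod = 2
After iteration 3: i = 3, prod = 6
After iteration 4: i = 4, prod = 24
After iteration 5: i = 5, prod = 120
Loop ends.

Final answer: 120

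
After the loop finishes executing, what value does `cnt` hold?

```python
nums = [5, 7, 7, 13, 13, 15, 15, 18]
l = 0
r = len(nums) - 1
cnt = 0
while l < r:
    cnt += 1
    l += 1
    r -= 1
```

Let's trace through this code step by step.

Initialize: nums = [5, 7, 7, 13, 13, 15, 15, 18]
Initialize: l = 0
Initialize: r = 7
Initialize: cnt = 0
Entering loop: while l < r:
After iteration 1: l = 1, r = 6, cnt = 1
After iteration 2: l = 2, r = 5, cnt = 2
After iteration 3: l = 3, r = 4, cnt = 3
After iteration 4: l = 4, r = 3, cnt = 4
Loop ends.

Final answer: 4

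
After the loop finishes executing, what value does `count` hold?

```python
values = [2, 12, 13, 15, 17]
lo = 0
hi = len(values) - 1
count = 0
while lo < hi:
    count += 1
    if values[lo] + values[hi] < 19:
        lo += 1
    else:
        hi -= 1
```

Let's trace through this code step by step.

Initialize: values = [2, 12, 13, 15, 17]
Initialize: lo = 0
Initialize: hi = 4
Initialize: count = 0
Entering loop: while lo < hi:
After iteration 1: lo = 0, hi = 3, count = 1
After iteration 2: lo = 1, hi = 3, count = 2
After iteration 3: lo = 1, hi = 2, count = 3
After iteration 4: lo = 1, hi = 1, count = 4
Loop ends.

Final answer: 4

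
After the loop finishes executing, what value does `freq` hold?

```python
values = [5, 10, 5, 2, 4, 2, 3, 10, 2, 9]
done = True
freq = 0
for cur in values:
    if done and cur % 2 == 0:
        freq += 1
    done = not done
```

Let's trace through this code step by step.

Initialize: values = [5, 10, 5, 2, 4, 2, 3, 10, 2, 9]
Initialize: done = True
Initialize: freq = 0
Entering loop: for cur in values:
After iteration 1: cur = 5, done = False, freq = 0
After iteration 2: cur = 10, done = True, freq = 0
After iteration 3: cur = 5, done = False, freq = 0
After iteration 4: cur = 2, done = True, freq = 0
After iteration 5: cur = 4, done = False, freq = 1
After iteration 6: cur = 2, done = True, freq = 1
After iteration 7: cur = 3, done = False, freq = 1
After iteration 8: cur = 10, done = True, freq = 1
After iteration 9: cur = 2, done = False, freq = 2
After iteration 10: cur = 9, done = True, freq = 2
Loop ends.

Final answer: 2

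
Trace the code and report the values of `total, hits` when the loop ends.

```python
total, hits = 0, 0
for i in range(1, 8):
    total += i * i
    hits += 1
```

Let's trace through this code step by step.

Initialize: total = 0
Initialize: hits = 0
Entering loop: for i in range(1, 8):
After iteration 1: i = 1, total = 1, hits = 1
After iteration 2: i = 2, total = 5, hits = 2
After iteration 3: i = 3, total = 14, hits = 3
After iteration 4: i = 4, total = 30, hits = 4
After iteration 5: i = 5, total = 55, hits = 5
After iteration 6: i = 6, total = 91, hits = 6
After iteration 7: i = 7, total = 140, hits = 7
Loop ends.

Final answer: 140, 7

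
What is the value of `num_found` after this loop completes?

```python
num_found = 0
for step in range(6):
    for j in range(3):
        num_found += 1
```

Let's trace through this code step by step.

Initialize: num_found = 0
Entering loop: for step in range(6):
After iteration 1: step = 0, num_found = 3
After iteration 2: step = 1, num_found = 6
After iteration 3: step = 2, num_found = 9
After iteration 4: step = 3, num_found = 12
After iteration 5: step = 4, num_found = 15
After iteration 6: step = 5, num_found = 18
Loop ends.

Final answer: 18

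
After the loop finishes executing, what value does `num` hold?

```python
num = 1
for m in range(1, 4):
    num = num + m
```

Let's trace through this code step by step.

Initialize: num = 1
Entering loop: for m in range(1, 4):
After iteration 1: m = 1, num = 2
After iteration 2: m = 2, num = 4
After iteration 3: m = 3, num = 7
Loop ends.

Final answer: 7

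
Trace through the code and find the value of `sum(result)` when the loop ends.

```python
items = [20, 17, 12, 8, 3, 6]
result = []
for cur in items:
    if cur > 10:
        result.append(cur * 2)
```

Let's trace through this code step by step.

Initialize: items = [20, 17, 12, 8, 3, 6]
Initialize: result = []
Entering loop: for cur in items:
After iteration 1: cur = 20, result = [40]
After iteration 2: cur = 17, result = [40, 34]
After iteration 3: cur = 12, result = [40, 34, 24]
After iteration 4: cur = 8, result = [40, 34, 24]
After iteration 5: cur = 3, result = [40, 34, 24]
After iteration 6: cur = 6, result = [40, 34, 24]
Loop ends.
sum(result) = 98

Final answer: 98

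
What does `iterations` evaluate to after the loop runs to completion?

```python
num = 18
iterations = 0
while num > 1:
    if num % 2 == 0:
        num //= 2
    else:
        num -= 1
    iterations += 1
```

Let's trace through this code step by step.

Initialize: num = 18
Initialize: iterations = 0
Entering loop: while num > 1:
After iteration 1: num = 9, iterations = 1
After iteration 2: num = 8, iterations = 2
After iteration 3: num = 4, iterations = 3
After iteration 4: num = 2, iterations = 4
After iteration 5: num = 1, iterations = 5
Loop ends.

Final answer: 5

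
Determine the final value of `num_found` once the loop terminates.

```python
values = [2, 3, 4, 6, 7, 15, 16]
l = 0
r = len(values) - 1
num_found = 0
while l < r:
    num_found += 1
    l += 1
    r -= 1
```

Let's trace through this code step by step.

Initialize: values = [2, 3, 4, 6, 7, 15, 16]
Initialize: l = 0
Initialize: r = 6
Initialize: num_found = 0
Entering loop: while l < r:
After iteration 1: l = 1, r = 5, num_found = 1
After iteration 2: l = 2, r = 4, num_found = 2
After iteration 3: l = 3, r = 3, num_found = 3
Loop ends.

Final answer: 3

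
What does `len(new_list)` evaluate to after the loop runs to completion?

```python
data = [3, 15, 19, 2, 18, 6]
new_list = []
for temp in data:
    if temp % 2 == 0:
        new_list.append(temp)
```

Let's trace through this code step by step.

Initialize: data = [3, 15, 19, 2, 18, 6]
Initialize: new_list = []
Entering loop: for temp in data:
After iteration 1: temp = 3, new_list = []
After iteration 2: temp = 15, new_list = []
After iteration 3: temp = 19, new_list = []
After iteration 4: temp = 2, new_list = [2]
After iteration 5: temp = 18, new_list = [2, 18]
After iteration 6: temp = 6, new_list = [2, 18, 6]
Loop ends.
len(new_list) = 3

Final answer: 3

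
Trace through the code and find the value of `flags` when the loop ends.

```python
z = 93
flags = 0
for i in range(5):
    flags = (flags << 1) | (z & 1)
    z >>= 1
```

Let's trace through this code step by step.

Initialize: z = 93
Initialize: flags = 0
Entering loop: for i in range(5):
After iteration 1: i = 0, z = 46, flags = 1
After iteration 2: i = 1, z = 23, flags = 2
After iteration 3: i = 2, z = 11, flags = 5
After iteration 4: i = 3, z = 5, flags = 11
After iteration 5: i = 4, z = 2, flags = 23
Loop ends.

Final answer: 23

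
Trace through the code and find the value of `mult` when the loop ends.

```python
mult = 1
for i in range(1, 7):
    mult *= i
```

Let's trace through this code step by step.

Initialize: mult = 1
Entering loop: for i in range(1, 7):
After iteration 1: i = 1, mult = 1
After iteration 2: i = 2, mult = 2
After iteration 3: i = 3, mult = 6
After iteration 4: i = 4, mult = 24
After iteration 5: i = 5, mult = 120
After iteration 6: i = 6, mult = 720
Loop ends.

Final answer: 720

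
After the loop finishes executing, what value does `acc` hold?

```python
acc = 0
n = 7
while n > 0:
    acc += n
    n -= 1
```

Let's trace through this code step by step.

Initialize: acc = 0
Initialize: n = 7
Entering loop: while n > 0:
After iteration 1: acc = 7, n = 6
After iteration 2: acc = 13, n = 5
After iteration 3: acc = 18, n = 4
After iteration 4: acc = 22, n = 3
After iteration 5: acc = 25, n = 2
After iteration 6: acc = 27, n = 1
After iteration 7: acc = 28, n = 0
Loop ends.

Final answer: 28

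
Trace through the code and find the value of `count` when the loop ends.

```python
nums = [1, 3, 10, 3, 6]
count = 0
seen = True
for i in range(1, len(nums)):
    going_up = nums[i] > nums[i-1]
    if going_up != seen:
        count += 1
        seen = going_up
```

Let's trace through this code step by step.

Initialize: nums = [1, 3, 10, 3, 6]
Initialize: count = 0
Initialize: seen = True
Entering loop: for i in range(1, len(nums)):
After iteration 1: i = 1, count = 0, seen = True, going_up = True
After iteration 2: i = 2, count = 0, seen = True, going_up = True
After iteration 3: i = 3, count = 1, seen = False, going_up = False
After iteration 4: i = 4, count = 2, seen = True, going_up = True
Loop ends.

Final answer: 2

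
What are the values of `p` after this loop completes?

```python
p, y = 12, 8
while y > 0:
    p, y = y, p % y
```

Let's trace through this code step by step.

Initialize: p = 12
Initialize: y = 8
Entering loop: while y > 0:
After iteration 1: p = 8, y = 4
After iteration 2: p = 4, y = 0
Loop ends.

Final answer: 4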